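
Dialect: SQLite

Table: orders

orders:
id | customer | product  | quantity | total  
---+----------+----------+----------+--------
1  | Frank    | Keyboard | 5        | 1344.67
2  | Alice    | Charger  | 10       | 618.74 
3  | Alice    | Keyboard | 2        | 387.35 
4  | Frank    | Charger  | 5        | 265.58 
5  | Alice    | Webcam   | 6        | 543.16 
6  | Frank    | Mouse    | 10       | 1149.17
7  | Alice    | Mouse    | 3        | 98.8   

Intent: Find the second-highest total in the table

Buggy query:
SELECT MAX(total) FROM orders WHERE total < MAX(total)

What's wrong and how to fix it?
Bug: MAX(total) on the right of the comparison is an aggregate-in-WHERE error

Fix: Compute the overall MAX in a subquery, then take MAX of rows below it

Corrected query:
SELECT MAX(total) FROM orders WHERE total < (SELECT MAX(total) FROM orders)

Result:
MAX(total)
----------
1149.17   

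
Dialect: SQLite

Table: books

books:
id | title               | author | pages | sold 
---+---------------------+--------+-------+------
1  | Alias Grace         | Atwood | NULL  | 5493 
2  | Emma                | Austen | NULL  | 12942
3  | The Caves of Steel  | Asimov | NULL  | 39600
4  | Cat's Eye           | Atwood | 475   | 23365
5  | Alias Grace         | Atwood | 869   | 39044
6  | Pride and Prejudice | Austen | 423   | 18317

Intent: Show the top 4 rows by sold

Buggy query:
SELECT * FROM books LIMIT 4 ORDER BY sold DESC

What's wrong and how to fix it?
Bug: ORDER BY cannot follow LIMIT; LIMIT is the final clause

Fix: Sort with ORDER BY, then apply LIMIT

Corrected query:
SELECT * FROM books ORDER BY sold DESC LIMIT 4

Result:
id | title               | author | pages | sold 
---+---------------------+--------+-------+------
3  | The Caves of Steel  | Asimov | NULL  | 39600
5  | Alias Grace         | Atwood | 869   | 39044
4  | Cat's Eye           | Atwood | 475   | 23365
6  | Pride and Prejudice | Austen | 423   | 18317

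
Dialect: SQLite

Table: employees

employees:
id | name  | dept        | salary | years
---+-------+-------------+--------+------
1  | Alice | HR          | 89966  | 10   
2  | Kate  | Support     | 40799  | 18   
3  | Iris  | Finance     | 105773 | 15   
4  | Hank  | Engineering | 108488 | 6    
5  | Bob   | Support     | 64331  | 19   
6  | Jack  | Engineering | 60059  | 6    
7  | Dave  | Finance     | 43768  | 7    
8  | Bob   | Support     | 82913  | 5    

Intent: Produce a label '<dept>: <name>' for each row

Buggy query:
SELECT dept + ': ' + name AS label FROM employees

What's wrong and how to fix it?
Bug: '+' is numeric addition; on text columns SQLite converts them to 0 instead of concatenating

Fix: Use the || operator for string concatenation

Corrected query:
SELECT dept || ': ' || name AS label FROM employees

Result:
label            
-----------------
HR: Alice        
Support: Kate    
Finance: Iris    
Engineering: Hank
Support: Bob     
Engineering: Jack
Finance: Dave    
Support: Bob     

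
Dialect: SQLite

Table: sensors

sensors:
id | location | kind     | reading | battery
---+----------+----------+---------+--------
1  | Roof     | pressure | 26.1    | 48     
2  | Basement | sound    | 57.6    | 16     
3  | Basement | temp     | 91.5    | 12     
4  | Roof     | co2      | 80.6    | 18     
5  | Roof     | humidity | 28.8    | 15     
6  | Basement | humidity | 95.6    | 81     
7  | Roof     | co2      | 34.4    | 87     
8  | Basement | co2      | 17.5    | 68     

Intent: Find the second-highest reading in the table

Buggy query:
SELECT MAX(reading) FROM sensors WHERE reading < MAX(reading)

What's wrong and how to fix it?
Bug: The inner MAX is an aggregate inside WHERE, which is not allowed

Fix: Compute the overall MAX in a subquery, then take MAX of rows below it

Corrected query:
SELECT MAX(reading) FROM sensors WHERE reading < (SELECT MAX(reading) FROM sensors)

Result:
MAX(reading)
------------
91.5        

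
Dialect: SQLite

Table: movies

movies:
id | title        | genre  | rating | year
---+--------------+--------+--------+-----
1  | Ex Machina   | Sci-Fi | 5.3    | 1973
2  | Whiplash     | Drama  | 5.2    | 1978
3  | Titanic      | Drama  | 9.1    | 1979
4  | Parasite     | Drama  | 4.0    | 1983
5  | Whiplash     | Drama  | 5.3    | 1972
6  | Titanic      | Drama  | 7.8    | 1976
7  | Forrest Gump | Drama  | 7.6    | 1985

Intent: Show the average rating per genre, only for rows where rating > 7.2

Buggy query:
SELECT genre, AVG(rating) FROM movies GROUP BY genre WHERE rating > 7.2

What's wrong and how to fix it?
Bug: WHERE cannot follow GROUP BY

Fix: Place WHERE between FROM and GROUP BY

Corrected query:
SELECT genre, AVG(rating) FROM movies WHERE rating > 7.2 GROUP BY genre

Result:
genre | AVG(rating)
------+------------
Drama | 8.166667   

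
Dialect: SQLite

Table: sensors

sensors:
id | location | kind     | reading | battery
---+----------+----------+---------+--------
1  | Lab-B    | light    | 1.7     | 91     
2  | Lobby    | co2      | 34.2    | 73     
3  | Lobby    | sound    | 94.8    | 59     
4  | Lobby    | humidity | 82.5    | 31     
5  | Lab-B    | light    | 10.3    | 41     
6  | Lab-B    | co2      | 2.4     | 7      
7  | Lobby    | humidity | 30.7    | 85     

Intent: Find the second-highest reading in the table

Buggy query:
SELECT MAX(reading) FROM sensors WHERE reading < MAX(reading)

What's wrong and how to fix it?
Bug: MAX(reading) on the right of the comparison is an aggregate-in-WHERE error

Fix: Compute the overall MAX in a subquery, then take MAX of rows below it

Corrected query:
SELECT MAX(reading) FROM sensors WHERE reading < (SELECT MAX(reading) FROM sensors)

Result:
MAX(reading)
------------
82.5        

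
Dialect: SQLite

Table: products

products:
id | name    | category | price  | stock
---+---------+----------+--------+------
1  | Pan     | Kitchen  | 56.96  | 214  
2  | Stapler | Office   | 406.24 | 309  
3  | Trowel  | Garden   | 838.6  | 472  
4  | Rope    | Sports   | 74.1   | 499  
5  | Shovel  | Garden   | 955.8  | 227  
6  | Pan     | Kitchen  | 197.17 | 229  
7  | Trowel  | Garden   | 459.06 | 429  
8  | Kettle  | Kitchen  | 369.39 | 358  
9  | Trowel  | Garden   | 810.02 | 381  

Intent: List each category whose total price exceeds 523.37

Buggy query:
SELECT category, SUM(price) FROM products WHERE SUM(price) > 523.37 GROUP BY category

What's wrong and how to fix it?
Bug: WHERE runs before GROUP BY, so aggregates aren't available there

Fix: Move the aggregate condition to a HAVING clause

Corrected query:
SELECT category, SUM(price) FROM products GROUP BY category HAVING SUM(price) > 523.37

Result:
category | SUM(price)
---------+-----------
Garden   | 3063.48   
Kitchen  | 623.52    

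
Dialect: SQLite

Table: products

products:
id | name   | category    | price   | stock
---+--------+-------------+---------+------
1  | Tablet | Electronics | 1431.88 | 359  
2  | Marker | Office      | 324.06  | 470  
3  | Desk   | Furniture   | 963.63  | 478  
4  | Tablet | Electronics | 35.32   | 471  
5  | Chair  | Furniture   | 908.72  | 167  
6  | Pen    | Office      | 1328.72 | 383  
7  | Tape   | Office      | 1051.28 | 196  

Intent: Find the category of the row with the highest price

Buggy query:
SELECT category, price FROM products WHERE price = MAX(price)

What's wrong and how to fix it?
Bug: MAX(price) is an aggregate and cannot be used directly in WHERE

Fix: Use a subquery: WHERE price = (SELECT MAX(price) FROM products)

Corrected query:
SELECT category, price FROM products WHERE price = (SELECT MAX(price) FROM products)

Result:
category    | price  
------------+--------
Electronics | 1431.88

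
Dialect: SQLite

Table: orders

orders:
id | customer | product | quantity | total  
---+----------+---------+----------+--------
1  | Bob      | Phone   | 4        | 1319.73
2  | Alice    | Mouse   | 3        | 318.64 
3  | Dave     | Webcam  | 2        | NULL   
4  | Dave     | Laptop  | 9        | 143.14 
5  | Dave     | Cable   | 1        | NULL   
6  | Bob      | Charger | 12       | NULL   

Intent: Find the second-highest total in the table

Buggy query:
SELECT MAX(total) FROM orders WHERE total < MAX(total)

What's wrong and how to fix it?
Bug: The inner MAX is an aggregate inside WHERE, which is not allowed

Fix: Put the inner MAX in a scalar subquery

Corrected query:
SELECT MAX(total) FROM orders WHERE total < (SELECT MAX(total) FROM orders)

Result:
MAX(total)
----------
318.64    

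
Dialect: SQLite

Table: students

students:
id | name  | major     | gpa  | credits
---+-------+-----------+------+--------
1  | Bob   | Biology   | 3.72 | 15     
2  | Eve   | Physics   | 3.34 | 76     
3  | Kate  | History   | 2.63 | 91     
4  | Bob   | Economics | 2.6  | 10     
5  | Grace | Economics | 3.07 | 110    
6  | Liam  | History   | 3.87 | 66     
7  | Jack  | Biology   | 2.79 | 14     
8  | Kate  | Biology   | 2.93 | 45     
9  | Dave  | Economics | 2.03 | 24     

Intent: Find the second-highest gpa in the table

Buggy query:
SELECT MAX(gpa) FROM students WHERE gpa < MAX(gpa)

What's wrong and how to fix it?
Bug: MAX(gpa) on the right of the comparison is an aggregate-in-WHERE error

Fix: Put the inner MAX in a scalar subquery

Corrected query:
SELECT MAX(gpa) FROM students WHERE gpa < (SELECT MAX(gpa) FROM students)

Result:
MAX(gpa)
--------
3.72    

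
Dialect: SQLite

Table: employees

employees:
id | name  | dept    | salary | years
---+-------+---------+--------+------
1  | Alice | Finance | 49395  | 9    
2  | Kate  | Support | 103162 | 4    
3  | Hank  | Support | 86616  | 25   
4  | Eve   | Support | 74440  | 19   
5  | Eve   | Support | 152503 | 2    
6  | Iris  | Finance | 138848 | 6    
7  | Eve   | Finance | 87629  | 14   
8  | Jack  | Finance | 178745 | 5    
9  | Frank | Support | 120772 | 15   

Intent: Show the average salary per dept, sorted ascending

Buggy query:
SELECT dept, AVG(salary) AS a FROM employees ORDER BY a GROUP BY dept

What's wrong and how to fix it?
Bug: GROUP BY must precede ORDER BY

Fix: Reorder: SELECT … FROM … GROUP BY … ORDER BY …

Corrected query:
SELECT dept, AVG(salary) AS a FROM employees GROUP BY dept ORDER BY a

Result:
dept    | a        
--------+----------
Support | 107498.6 
Finance | 113654.25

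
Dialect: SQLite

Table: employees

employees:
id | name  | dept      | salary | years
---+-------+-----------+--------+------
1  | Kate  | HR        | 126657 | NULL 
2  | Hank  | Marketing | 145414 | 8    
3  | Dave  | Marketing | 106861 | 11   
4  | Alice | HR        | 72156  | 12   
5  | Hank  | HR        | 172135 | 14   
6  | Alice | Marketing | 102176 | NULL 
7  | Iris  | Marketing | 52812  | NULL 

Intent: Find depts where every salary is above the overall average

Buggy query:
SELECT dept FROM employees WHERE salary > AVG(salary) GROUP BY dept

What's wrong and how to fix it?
Bug: WHERE evaluates per row before aggregation, so AVG() is unavailable

Fix: Compute the overall average in a scalar subquery and compare each group's MIN against it in HAVING

Corrected query:
SELECT dept FROM employees GROUP BY dept HAVING MIN(salary) > (SELECT AVG(salary) FROM employees)

Result:
(no rows)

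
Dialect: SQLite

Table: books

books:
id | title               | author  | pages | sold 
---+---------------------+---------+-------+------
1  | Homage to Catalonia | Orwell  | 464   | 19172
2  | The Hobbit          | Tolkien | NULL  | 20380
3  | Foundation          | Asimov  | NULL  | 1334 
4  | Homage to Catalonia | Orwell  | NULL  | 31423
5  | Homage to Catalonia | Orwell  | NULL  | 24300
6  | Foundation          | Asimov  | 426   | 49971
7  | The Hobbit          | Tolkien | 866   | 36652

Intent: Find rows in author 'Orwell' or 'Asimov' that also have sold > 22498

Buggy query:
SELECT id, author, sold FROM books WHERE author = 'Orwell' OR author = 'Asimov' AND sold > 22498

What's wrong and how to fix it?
Bug: AND binds tighter than OR, so this parses as author = 'Orwell' OR (author = 'Asimov' AND sold > 22498)

Fix: Group the OR with parentheses (or use IN), then AND the threshold

Corrected query:
SELECT id, author, sold FROM books WHERE (author = 'Orwell' OR author = 'Asimov') AND sold > 22498

Result:
id | author | sold 
---+--------+------
4  | Orwell | 31423
5  | Orwell | 24300
6  | Asimov | 49971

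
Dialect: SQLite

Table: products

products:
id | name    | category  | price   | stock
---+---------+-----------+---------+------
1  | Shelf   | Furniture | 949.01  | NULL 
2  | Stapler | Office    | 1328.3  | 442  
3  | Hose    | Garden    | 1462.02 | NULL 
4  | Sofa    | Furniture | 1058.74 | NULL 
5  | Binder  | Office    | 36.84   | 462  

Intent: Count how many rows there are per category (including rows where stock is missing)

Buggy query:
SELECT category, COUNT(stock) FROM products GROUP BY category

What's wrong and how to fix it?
Bug: COUNT(stock) skips NULLs, so groups with missing stock are undercounted

Fix: Replace COUNT(stock) with COUNT(*)

Corrected query:
SELECT category, COUNT(*) FROM products GROUP BY category

Result:
category  | COUNT(*)
----------+---------
Furniture | 2       
Garden    | 1       
Office    | 2       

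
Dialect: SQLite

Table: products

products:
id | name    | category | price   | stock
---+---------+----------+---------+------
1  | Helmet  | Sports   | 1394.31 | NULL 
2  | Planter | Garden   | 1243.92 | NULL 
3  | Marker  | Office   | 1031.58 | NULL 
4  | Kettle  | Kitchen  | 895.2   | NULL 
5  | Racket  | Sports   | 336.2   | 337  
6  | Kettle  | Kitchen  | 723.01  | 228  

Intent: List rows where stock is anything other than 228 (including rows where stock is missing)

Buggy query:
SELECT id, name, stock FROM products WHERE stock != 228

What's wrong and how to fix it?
Bug: 'stock != 228' is unknown when stock is NULL, so NULL rows are silently excluded

Fix: Add an explicit OR stock IS NULL to include the missing-value rows

Corrected query:
SELECT id, name, stock FROM products WHERE stock != 228 OR stock IS NULL

Result:
id | name    | stock
---+---------+------
1  | Helmet  | NULL 
2  | Planter | NULL 
3  | Marker  | NULL 
4  | Kettle  | NULL 
5  | Racket  | 337  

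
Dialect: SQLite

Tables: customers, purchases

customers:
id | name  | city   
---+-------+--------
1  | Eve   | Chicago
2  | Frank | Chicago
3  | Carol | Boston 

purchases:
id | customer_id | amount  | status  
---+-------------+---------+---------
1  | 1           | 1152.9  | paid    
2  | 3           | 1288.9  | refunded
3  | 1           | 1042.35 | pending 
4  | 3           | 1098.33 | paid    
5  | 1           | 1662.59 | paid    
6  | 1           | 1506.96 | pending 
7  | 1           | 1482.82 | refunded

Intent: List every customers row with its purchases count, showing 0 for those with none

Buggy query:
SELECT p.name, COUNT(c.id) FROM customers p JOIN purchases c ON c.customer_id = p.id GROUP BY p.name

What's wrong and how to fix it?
Bug: An inner join excludes parents with zero children

Fix: Switch to LEFT JOIN to retain unmatched parent rows

Corrected query:
SELECT p.name, COUNT(c.id) FROM customers p LEFT JOIN purchases c ON c.customer_id = p.id GROUP BY p.name

Result:
name  | COUNT(c.id)
------+------------
Carol | 2          
Eve   | 5          
Frank | 0          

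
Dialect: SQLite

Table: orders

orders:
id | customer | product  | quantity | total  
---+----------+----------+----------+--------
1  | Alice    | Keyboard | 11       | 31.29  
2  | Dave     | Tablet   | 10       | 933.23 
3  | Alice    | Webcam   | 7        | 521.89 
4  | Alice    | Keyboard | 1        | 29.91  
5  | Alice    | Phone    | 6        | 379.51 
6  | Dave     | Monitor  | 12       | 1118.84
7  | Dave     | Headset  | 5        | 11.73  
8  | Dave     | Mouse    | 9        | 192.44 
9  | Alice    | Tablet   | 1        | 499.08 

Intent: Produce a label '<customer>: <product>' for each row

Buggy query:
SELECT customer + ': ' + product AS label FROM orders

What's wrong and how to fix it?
Bug: '+' is numeric addition; on text columns SQLite converts them to 0 instead of concatenating

Fix: Replace + with || to concatenate text

Corrected query:
SELECT customer || ': ' || product AS label FROM orders

Result:
label          
---------------
Alice: Keyboard
Dave: Tablet   
Alice: Webcam  
Alice: Keyboard
Alice: Phone   
Dave: Monitor  
Dave: Headset  
Dave: Mouse    
Alice: Tablet  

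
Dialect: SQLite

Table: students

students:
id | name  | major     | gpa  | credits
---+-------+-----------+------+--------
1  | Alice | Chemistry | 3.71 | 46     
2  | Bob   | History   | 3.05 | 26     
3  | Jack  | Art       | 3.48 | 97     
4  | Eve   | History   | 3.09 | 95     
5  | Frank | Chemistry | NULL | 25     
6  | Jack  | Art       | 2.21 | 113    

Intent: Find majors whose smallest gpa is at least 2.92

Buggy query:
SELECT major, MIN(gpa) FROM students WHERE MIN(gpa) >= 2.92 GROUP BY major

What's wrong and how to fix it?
Bug: MIN() in WHERE is a misuse of aggregate

Fix: Replace WHERE with HAVING after the GROUP BY

Corrected query:
SELECT major, MIN(gpa) FROM students GROUP BY major HAVING MIN(gpa) >= 2.92

Result:
major     | MIN(gpa)
----------+---------
Chemistry | 3.71    
History   | 3.05    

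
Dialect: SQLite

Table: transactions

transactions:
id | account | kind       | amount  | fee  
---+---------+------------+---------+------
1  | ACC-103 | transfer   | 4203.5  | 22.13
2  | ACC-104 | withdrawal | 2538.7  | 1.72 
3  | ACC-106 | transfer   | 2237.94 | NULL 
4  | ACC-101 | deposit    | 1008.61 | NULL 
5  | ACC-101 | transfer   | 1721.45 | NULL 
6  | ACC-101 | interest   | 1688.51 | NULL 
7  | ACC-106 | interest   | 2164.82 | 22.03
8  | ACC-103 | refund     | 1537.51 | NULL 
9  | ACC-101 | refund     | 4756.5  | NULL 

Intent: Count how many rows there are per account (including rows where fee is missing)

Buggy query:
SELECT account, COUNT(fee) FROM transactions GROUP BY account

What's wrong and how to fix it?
Bug: COUNT(fee) skips NULLs, so groups with missing fee are undercounted

Fix: Replace COUNT(fee) with COUNT(*)

Corrected query:
SELECT account, COUNT(*) FROM transactions GROUP BY account

Result:
account | COUNT(*)
--------+---------
ACC-101 | 4       
ACC-103 | 2       
ACC-104 | 1       
ACC-106 | 2       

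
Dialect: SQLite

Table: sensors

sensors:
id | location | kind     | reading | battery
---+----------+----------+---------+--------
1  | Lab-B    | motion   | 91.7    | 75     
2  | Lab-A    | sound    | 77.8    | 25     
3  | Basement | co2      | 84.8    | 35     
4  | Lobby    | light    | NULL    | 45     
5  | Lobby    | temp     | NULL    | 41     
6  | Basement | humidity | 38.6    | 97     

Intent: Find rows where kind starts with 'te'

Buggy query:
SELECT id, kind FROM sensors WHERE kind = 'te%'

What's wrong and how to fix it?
Bug: '=' compares the literal string including the % character; pattern matching needs LIKE

Fix: Use LIKE for wildcard pattern matching

Corrected query:
SELECT id, kind FROM sensors WHERE kind LIKE 'te%'

Result:
id | kind
---+-----
5  | temp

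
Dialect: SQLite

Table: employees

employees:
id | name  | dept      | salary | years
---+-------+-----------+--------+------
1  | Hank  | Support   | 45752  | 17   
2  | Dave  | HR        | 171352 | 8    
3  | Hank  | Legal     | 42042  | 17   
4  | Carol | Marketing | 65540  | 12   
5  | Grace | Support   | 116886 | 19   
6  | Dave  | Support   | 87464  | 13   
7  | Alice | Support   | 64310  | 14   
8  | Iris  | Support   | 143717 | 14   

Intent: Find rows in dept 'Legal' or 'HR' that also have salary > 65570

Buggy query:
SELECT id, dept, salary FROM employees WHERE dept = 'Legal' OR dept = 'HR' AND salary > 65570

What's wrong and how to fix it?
Bug: AND binds tighter than OR, so this parses as dept = 'Legal' OR (dept = 'HR' AND salary > 65570)

Fix: Add parentheses around the OR so the AND applies to both alternatives

Corrected query:
SELECT id, dept, salary FROM employees WHERE (dept = 'Legal' OR dept = 'HR') AND salary > 65570

Result:
id | dept | salary
---+------+-------
2  | HR   | 171352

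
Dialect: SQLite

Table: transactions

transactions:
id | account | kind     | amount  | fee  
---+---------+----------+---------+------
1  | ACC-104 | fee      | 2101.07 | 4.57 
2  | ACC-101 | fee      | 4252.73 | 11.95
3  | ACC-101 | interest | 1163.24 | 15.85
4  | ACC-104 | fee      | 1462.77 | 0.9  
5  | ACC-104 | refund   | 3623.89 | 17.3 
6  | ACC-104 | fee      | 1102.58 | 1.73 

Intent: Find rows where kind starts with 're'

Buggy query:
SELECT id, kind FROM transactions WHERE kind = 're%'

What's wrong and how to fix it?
Bug: Wildcards only work with LIKE; '=' treats '%' as a literal character

Fix: Replace '=' with LIKE so 're%' is treated as a pattern

Corrected query:
SELECT id, kind FROM transactions WHERE kind LIKE 're%'

Result:
id | kind  
---+-------
5  | refund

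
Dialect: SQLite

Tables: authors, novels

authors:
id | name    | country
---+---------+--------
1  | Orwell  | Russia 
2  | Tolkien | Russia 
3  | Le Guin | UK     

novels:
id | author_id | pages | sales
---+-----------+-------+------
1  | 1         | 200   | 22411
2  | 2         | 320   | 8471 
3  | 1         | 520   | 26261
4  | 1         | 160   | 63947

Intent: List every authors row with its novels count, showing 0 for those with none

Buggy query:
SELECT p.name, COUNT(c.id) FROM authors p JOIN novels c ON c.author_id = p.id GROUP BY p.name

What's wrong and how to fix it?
Bug: An inner join excludes parents with zero children

Fix: Switch to LEFT JOIN to retain unmatched parent rows

Corrected query:
SELECT p.name, COUNT(c.id) FROM authors p LEFT JOIN novels c ON c.author_id = p.id GROUP BY p.name

Result:
name    | COUNT(c.id)
--------+------------
Le Guin | 0          
Orwell  | 3          
Tolkien | 1          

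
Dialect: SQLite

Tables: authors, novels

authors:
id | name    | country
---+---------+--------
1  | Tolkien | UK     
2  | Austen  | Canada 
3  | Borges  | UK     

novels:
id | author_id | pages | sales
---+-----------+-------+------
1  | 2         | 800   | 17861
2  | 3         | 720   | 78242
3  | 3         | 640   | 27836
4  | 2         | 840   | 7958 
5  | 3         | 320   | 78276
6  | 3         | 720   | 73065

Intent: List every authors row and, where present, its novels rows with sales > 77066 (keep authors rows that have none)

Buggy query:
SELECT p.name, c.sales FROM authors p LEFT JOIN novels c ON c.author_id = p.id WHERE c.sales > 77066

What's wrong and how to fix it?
Bug: A WHERE condition on the right-hand table after LEFT JOIN drops unmatched parents

Fix: Put 'c.sales > 77066' in the JOIN's ON clause instead of WHERE

Corrected query:
SELECT p.name, c.sales FROM authors p LEFT JOIN novels c ON c.author_id = p.id AND c.sales > 77066

Result:
name    | sales
--------+------
Tolkien | NULL 
Austen  | NULL 
Borges  | 78242
Borges  | 78276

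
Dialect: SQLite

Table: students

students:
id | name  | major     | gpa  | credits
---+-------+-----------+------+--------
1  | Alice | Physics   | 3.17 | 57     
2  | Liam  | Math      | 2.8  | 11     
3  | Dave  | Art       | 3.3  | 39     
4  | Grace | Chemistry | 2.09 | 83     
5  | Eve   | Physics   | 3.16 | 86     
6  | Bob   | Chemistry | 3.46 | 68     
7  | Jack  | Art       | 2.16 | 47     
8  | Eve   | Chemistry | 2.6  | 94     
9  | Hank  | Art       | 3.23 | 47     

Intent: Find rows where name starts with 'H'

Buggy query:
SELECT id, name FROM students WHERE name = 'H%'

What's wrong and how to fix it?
Bug: '=' compares the literal string including the % character; pattern matching needs LIKE

Fix: Use LIKE for wildcard pattern matching

Corrected query:
SELECT id, name FROM students WHERE name LIKE 'H%'

Result:
id | name
---+-----
9  | Hank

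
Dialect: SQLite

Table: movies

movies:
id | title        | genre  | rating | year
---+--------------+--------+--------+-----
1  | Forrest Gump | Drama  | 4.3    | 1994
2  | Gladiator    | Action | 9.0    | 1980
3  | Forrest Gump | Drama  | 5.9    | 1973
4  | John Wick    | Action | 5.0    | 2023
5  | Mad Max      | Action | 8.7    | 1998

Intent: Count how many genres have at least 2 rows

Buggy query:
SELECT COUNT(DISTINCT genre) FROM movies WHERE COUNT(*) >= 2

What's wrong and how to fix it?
Bug: WHERE filters individual rows, not groups, so a group-level COUNT is invalid there

Fix: Group first with HAVING COUNT(*) >= 2, then COUNT the resulting groups

Corrected query:
SELECT COUNT(*) FROM (SELECT genre FROM movies GROUP BY genre HAVING COUNT(*) >= 2)

Result:
COUNT(*)
--------
2       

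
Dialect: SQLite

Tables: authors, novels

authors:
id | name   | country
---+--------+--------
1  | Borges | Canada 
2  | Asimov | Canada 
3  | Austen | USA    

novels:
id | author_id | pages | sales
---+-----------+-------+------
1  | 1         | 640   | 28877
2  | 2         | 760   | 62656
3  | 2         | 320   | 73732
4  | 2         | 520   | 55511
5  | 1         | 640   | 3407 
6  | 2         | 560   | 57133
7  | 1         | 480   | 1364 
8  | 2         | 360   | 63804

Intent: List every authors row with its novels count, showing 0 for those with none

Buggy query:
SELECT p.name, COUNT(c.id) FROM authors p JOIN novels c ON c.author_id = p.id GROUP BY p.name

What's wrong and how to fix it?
Bug: INNER JOIN drops authors rows that have no matching novels rows

Fix: Switch to LEFT JOIN to retain unmatched parent rows

Corrected query:
SELECT p.name, COUNT(c.id) FROM authors p LEFT JOIN novels c ON c.author_id = p.id GROUP BY p.name

Result:
name   | COUNT(c.id)
-------+------------
Asimov | 5          
Austen | 0          
Borges | 3          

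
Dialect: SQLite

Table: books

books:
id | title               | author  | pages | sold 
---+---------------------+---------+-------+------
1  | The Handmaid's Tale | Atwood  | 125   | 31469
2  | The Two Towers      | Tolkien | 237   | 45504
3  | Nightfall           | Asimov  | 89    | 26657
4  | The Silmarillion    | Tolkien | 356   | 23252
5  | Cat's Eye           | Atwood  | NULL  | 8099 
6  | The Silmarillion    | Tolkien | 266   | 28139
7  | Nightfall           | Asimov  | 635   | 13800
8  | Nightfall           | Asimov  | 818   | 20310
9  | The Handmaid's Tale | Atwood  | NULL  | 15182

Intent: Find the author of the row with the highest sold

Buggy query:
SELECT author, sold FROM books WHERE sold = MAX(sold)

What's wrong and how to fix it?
Bug: WHERE is evaluated per row; an aggregate over the whole table isn't defined there

Fix: Use a subquery: WHERE sold = (SELECT MAX(sold) FROM books)

Corrected query:
SELECT author, sold FROM books WHERE sold = (SELECT MAX(sold) FROM books)

Result:
author  | sold 
--------+------
Tolkien | 45504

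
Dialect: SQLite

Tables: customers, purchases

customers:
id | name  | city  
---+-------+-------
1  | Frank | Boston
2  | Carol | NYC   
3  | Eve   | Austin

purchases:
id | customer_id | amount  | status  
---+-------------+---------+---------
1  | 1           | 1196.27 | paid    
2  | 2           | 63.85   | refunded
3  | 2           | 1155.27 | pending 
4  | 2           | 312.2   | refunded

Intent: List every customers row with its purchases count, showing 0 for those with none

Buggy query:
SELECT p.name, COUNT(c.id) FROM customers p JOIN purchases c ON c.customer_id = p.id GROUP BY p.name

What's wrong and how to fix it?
Bug: An inner join excludes parents with zero children

Fix: Use LEFT JOIN so parents without children still appear (COUNT(c.id) gives 0)

Corrected query:
SELECT p.name, COUNT(c.id) FROM customers p LEFT JOIN purchases c ON c.customer_id = p.id GROUP BY p.name

Result:
name  | COUNT(c.id)
------+------------
Carol | 3          
Eve   | 0          
Frank | 1          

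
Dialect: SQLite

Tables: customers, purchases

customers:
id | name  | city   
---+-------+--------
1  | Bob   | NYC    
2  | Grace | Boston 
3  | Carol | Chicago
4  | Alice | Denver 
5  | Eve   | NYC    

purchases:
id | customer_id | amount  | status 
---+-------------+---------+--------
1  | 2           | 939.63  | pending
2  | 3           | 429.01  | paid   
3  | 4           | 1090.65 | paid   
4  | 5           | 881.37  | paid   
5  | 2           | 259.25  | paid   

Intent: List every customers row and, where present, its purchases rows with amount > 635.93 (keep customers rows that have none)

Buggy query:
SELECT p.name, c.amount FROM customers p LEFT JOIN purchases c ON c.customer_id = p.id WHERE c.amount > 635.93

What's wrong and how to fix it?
Bug: A WHERE condition on the right-hand table after LEFT JOIN drops unmatched parents

Fix: Put 'c.amount > 635.93' in the JOIN's ON clause instead of WHERE

Corrected query:
SELECT p.name, c.amount FROM customers p LEFT JOIN purchases c ON c.customer_id = p.id AND c.amount > 635.93

Result:
name  | amount 
------+--------
Bob   | NULL   
Grace | 939.63 
Carol | NULL   
Alice | 1090.65
Eve   | 881.37 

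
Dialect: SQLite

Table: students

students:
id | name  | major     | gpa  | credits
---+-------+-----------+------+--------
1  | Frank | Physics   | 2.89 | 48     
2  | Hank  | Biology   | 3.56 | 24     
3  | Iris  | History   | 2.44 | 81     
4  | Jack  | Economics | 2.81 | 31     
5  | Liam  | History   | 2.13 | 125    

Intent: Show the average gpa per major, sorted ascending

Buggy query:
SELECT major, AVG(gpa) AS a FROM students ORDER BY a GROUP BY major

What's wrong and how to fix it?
Bug: ORDER BY appears before GROUP BY; SQL clause order requires GROUP BY first

Fix: Move ORDER BY to the end, after GROUP BY

Corrected query:
SELECT major, AVG(gpa) AS a FROM students GROUP BY major ORDER BY a

Result:
major     | a    
----------+------
History   | 2.285
Economics | 2.81 
Physics   | 2.89 
Biology   | 3.56 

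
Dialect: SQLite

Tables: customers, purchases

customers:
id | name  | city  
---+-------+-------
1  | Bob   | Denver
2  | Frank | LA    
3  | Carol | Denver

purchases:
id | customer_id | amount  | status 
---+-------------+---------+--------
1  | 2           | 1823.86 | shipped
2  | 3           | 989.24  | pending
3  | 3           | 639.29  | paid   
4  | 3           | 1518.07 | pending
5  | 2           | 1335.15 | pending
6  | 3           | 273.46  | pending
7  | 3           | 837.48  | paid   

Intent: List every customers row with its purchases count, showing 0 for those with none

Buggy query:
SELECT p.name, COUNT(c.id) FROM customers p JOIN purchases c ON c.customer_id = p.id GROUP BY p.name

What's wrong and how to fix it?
Bug: INNER JOIN drops customers rows that have no matching purchases rows

Fix: Switch to LEFT JOIN to retain unmatched parent rows

Corrected query:
SELECT p.name, COUNT(c.id) FROM customers p LEFT JOIN purchases c ON c.customer_id = p.id GROUP BY p.name

Result:
name  | COUNT(c.id)
------+------------
Bob   | 0          
Carol | 5          
Frank | 2          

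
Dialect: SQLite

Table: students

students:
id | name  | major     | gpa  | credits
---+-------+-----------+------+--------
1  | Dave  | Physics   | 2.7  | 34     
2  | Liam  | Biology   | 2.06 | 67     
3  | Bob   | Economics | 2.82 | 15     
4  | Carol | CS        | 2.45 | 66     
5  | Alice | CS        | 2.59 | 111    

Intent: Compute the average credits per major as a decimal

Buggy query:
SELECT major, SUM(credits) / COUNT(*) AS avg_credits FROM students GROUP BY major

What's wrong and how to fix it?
Bug: SUM(credits) and COUNT(*) are both integers; the division truncates the fractional part

Fix: Cast one side to REAL so the division keeps the fractional part

Corrected query:
SELECT major, SUM(credits) * 1.0 / COUNT(*) AS avg_credits FROM students GROUP BY major

Result:
major     | avg_credits
----------+------------
Biology   | 67         
CS        | 88.5       
Economics | 15         
Physics   | 34         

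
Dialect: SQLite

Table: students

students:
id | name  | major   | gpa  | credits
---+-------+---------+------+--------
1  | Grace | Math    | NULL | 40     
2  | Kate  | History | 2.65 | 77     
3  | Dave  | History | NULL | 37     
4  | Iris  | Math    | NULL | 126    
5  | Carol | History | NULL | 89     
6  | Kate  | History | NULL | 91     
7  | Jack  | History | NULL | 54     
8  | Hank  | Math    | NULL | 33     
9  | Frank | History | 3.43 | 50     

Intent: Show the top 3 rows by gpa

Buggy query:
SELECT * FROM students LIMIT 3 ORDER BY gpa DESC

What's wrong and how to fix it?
Bug: LIMIT must come after ORDER BY

Fix: Swap the clauses: ORDER BY first, then LIMIT

Corrected query:
SELECT * FROM students ORDER BY gpa DESC LIMIT 3

Result:
id | name  | major   | gpa  | credits
---+-------+---------+------+--------
9  | Frank | History | 3.43 | 50     
2  | Kate  | History | 2.65 | 77     
1  | Grace | Math    | NULL | 40     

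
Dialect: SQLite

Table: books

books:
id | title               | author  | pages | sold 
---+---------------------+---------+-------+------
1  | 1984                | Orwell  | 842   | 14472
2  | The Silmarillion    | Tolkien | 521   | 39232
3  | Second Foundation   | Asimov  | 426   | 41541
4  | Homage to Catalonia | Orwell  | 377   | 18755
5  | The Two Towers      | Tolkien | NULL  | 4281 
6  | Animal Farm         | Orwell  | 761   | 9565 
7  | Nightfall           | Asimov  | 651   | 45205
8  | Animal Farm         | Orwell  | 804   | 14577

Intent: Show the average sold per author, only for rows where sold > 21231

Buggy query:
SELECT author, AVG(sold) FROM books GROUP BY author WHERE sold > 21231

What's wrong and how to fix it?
Bug: Row-level WHERE must come before GROUP BY in the clause order

Fix: Move the WHERE clause before GROUP BY

Corrected query:
SELECT author, AVG(sold) FROM books WHERE sold > 21231 GROUP BY author

Result:
author  | AVG(sold)
--------+----------
Asimov  | 43373    
Tolkien | 39232    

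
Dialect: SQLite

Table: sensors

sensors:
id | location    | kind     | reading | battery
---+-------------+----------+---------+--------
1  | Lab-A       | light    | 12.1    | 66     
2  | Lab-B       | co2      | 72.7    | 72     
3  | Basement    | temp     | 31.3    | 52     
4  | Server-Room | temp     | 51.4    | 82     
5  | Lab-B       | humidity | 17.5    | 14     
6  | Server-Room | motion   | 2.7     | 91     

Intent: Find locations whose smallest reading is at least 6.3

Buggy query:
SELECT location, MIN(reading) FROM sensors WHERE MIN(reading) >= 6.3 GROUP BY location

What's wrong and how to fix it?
Bug: Aggregates like MIN are computed per group after WHERE runs

Fix: Use HAVING for the per-group MIN condition

Corrected query:
SELECT location, MIN(reading) FROM sensors GROUP BY location HAVING MIN(reading) >= 6.3

Result:
location | MIN(reading)
---------+-------------
Basement | 31.3        
Lab-A    | 12.1        
Lab-B    | 17.5        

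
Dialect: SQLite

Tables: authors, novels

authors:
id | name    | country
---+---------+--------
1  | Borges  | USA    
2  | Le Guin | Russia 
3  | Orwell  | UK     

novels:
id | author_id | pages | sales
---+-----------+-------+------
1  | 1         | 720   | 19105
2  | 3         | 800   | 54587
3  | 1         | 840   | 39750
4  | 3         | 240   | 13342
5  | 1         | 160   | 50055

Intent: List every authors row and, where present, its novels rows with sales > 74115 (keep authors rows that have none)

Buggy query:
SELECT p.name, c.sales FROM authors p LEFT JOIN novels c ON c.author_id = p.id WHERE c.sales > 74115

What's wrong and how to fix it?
Bug: A WHERE condition on the right-hand table after LEFT JOIN drops unmatched parents

Fix: Put 'c.sales > 74115' in the JOIN's ON clause instead of WHERE

Corrected query:
SELECT p.name, c.sales FROM authors p LEFT JOIN novels c ON c.author_id = p.id AND c.sales > 74115

Result:
name    | sales
--------+------
Borges  | NULL 
Le Guin | NULL 
Orwell  | NULL 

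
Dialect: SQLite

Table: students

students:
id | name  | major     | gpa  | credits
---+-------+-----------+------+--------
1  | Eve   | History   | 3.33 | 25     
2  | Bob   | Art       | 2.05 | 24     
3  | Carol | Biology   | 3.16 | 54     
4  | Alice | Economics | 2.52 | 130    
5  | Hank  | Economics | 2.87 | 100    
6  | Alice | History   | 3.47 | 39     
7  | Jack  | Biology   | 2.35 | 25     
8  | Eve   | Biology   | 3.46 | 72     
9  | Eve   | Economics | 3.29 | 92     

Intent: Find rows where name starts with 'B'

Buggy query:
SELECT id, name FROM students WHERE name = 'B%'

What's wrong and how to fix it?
Bug: Wildcards only work with LIKE; '=' treats '%' as a literal character

Fix: Replace '=' with LIKE so 'B%' is treated as a pattern

Corrected query:
SELECT id, name FROM students WHERE name LIKE 'B%'

Result:
id | name
---+-----
2  | Bob 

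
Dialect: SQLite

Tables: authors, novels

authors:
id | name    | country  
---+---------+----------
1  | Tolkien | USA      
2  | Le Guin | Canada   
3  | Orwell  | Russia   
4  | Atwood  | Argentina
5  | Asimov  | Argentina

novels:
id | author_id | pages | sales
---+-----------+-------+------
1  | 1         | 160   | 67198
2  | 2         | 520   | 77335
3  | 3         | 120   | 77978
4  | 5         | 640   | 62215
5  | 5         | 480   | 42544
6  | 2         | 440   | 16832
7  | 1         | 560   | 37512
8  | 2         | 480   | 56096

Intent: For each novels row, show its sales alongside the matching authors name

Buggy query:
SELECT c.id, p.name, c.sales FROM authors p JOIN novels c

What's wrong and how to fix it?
Bug: JOIN with no ON clause produces a cartesian product; every novels row pairs with every authors row

Fix: Specify the join condition linking the foreign key to the parent id

Corrected query:
SELECT c.id, p.name, c.sales FROM authors p JOIN novels c ON c.author_id = p.id

Result:
id | name    | sales
---+---------+------
1  | Tolkien | 67198
2  | Le Guin | 77335
3  | Orwell  | 77978
4  | Asimov  | 62215
5  | Asimov  | 42544
6  | Le Guin | 16832
7  | Tolkien | 37512
8  | Le Guin | 56096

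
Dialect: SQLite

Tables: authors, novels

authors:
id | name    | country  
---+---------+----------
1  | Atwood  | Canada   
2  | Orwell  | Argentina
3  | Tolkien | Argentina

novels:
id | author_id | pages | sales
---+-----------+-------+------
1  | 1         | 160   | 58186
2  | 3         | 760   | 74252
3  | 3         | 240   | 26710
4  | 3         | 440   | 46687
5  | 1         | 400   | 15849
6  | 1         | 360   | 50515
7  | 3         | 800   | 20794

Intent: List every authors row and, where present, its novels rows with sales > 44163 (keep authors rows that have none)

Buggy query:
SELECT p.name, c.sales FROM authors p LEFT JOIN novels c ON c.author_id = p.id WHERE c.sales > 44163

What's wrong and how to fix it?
Bug: A WHERE condition on the right-hand table after LEFT JOIN drops unmatched parents

Fix: Put 'c.sales > 44163' in the JOIN's ON clause instead of WHERE

Corrected query:
SELECT p.name, c.sales FROM authors p LEFT JOIN novels c ON c.author_id = p.id AND c.sales > 44163

Result:
name    | sales
--------+------
Atwood  | 50515
Atwood  | 58186
Orwell  | NULL 
Tolkien | 46687
Tolkien | 74252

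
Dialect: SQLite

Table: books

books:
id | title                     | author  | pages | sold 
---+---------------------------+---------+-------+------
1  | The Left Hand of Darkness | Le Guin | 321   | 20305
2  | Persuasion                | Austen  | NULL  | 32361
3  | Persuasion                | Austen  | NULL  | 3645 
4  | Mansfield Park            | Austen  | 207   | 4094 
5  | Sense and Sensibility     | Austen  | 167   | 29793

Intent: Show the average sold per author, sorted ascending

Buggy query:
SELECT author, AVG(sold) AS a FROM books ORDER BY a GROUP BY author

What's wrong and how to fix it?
Bug: ORDER BY appears before GROUP BY; SQL clause order requires GROUP BY first

Fix: Reorder: SELECT … FROM … GROUP BY … ORDER BY …

Corrected query:
SELECT author, AVG(sold) AS a FROM books GROUP BY author ORDER BY a

Result:
author  | a       
--------+---------
Austen  | 17473.25
Le Guin | 20305   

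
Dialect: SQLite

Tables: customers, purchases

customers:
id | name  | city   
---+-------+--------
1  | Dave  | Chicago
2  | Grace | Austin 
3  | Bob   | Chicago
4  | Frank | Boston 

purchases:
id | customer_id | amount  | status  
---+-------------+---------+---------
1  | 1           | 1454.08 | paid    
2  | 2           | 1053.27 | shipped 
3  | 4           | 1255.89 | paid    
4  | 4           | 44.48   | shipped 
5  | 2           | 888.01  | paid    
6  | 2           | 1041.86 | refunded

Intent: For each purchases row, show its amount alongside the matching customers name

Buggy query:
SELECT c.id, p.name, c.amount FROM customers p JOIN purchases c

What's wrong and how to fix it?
Bug: JOIN with no ON clause produces a cartesian product; every purchases row pairs with every customers row

Fix: Add ON c.customer_id = p.id to the JOIN

Corrected query:
SELECT c.id, p.name, c.amount FROM customers p JOIN purchases c ON c.customer_id = p.id

Result:
id | name  | amount 
---+-------+--------
1  | Dave  | 1454.08
2  | Grace | 1053.27
3  | Frank | 1255.89
4  | Frank | 44.48  
5  | Grace | 888.01 
6  | Grace | 1041.86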